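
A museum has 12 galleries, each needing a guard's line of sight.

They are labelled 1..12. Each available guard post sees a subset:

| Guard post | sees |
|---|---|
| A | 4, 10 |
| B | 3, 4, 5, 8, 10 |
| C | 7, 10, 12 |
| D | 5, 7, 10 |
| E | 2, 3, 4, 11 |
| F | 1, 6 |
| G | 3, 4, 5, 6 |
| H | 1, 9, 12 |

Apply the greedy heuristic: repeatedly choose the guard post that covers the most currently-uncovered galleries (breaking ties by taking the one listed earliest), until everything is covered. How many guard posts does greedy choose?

Greedy: pick B (covers 5 new) → pick H (covers 3 new) → pick E (covers 2 new) → pick C (covers 1 new) → pick F (covers 1 new). Total picks: 5.

5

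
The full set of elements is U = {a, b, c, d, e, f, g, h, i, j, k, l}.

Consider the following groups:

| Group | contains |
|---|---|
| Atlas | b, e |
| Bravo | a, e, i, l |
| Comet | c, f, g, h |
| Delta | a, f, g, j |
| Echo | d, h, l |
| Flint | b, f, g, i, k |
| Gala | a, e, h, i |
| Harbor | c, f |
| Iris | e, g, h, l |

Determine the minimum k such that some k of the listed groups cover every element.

Bravo, Comet, Delta, Echo, and Flint cover everything between them: the union {a, b, c, d, e, f, g, h, i, j, k, l} is all of U.
No 4 of the 9 groups cover everything (all 126 combinations miss at least one element), so 5 is optimal.

5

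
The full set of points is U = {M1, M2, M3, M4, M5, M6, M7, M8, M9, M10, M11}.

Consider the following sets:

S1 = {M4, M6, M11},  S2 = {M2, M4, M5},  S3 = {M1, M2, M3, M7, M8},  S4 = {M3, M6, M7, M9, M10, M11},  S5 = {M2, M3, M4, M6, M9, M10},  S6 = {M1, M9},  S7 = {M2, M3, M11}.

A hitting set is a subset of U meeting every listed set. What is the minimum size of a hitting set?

3

The 3 points {M2, M6, M9} hit every set.
No choice of 2 points meets every set, so 3 is the minimum.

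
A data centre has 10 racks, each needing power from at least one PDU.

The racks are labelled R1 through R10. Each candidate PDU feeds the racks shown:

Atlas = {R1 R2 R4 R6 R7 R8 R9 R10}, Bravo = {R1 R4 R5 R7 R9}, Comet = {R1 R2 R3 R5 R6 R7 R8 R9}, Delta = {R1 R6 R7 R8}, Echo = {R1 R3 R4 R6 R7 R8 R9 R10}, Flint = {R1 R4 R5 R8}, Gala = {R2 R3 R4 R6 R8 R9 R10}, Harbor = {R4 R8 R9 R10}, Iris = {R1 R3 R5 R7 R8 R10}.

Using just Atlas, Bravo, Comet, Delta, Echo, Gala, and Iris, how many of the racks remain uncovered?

Union of Atlas, Bravo, Comet, Delta, Echo, Gala, Iris = {R1, R2, R3, R4, R5, R6, R7, R8, R9, R10} — that's every rack, so 0 are uncovered.

0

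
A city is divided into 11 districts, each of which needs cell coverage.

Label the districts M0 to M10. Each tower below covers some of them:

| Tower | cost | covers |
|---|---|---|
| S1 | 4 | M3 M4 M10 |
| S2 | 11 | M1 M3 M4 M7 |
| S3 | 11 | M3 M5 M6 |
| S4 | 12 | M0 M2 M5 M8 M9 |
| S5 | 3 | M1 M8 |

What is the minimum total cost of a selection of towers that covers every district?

S1, S2, S3, S4 together cover every district (S1 ∪ S2 ∪ S3 ∪ S4 = {M0, M1, M2, M3, M4, M5, M6, M7, M8, M9, M10}); total cost 4 + 11 + 11 + 12 = 38.
The greedy pick S1, S5, S4, S2, S3 costs 41; no covering selection beats 38.

38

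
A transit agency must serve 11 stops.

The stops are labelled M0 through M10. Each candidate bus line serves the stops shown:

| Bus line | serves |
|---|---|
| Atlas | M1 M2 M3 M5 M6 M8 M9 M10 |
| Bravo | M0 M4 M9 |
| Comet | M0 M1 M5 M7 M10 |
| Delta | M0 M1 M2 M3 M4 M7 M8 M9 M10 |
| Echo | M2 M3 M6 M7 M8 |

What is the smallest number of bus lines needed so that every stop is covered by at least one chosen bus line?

Atlas and Delta together: Atlas ∪ Delta = {M0, M1, M2, M3, M4, M5, M6, M7, M8, M9, M10} — every stop is covered.
No single bus line has all 11 stops (the largest, Delta, has 9), so 2 is optimal.

2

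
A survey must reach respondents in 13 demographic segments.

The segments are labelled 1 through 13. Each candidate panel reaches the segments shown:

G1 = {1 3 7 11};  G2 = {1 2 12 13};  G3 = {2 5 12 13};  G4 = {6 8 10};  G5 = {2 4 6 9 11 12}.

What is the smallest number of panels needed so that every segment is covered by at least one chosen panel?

4

Take {G1, G3, G4, G5}. Their union is {1, 2, 3, 4, 5, 6, 7, 8, 9, 10, 11, 12, 13}, which is all 13 segments.
Only G5 contains 4, so G5 is forced; the remaining 7 segments need at least 3 more panels (each remaining panel adds at most 3) — so at least 4 panels are needed, and 4 is optimal.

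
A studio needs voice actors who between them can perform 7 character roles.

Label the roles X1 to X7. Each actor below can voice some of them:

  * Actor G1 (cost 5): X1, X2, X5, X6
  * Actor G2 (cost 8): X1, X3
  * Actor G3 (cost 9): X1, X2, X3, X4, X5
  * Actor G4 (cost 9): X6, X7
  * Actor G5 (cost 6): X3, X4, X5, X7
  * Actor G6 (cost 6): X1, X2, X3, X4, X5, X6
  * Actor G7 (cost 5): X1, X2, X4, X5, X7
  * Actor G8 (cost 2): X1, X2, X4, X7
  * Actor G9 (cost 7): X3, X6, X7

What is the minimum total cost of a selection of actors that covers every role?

8

G6, G8 together cover every role (G6 ∪ G8 = {X1, X2, X3, X4, X5, X6, X7}); total cost 6 + 2 = 8.
No covering selection has total cost below 8.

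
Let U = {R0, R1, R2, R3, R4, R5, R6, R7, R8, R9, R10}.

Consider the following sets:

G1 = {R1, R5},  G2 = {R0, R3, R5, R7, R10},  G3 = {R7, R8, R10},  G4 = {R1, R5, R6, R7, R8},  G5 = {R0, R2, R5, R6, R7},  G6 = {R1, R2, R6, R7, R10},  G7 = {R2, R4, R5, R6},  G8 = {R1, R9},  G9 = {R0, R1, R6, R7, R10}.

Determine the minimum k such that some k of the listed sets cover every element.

G2 and G3 and G7 and G8 together: G2 ∪ G3 ∪ G7 ∪ G8 = {R0, R1, R2, R3, R4, R5, R6, R7, R8, R9, R10} — every element is covered.
No 3 of the 9 sets cover everything (all 84 combinations miss at least one element), so 4 is optimal.

4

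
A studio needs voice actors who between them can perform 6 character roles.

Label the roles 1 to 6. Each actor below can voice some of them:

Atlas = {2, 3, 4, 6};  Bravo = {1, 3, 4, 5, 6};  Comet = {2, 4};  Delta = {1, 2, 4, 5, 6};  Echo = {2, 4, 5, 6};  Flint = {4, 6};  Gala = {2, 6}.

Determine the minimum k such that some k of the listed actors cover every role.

2

Bravo and Echo together: Bravo ∪ Echo = {1, 2, 3, 4, 5, 6} — every role is covered.
No single actor has all 6 roles (the largest, Bravo, has 5), so 2 is optimal.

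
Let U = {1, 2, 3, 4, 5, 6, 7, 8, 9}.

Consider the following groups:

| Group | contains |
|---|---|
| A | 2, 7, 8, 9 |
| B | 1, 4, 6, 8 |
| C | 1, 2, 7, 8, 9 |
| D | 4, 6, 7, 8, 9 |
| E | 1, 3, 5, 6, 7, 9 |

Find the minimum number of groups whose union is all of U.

3

C, D, and E cover everything between them: the union {1, 2, 3, 4, 5, 6, 7, 8, 9} is all of U.
Only E contains 3, so E is forced; the remaining 3 points need at least 2 more groups (each remaining group adds at most 2) — so at least 3 groups are needed, and 3 is optimal.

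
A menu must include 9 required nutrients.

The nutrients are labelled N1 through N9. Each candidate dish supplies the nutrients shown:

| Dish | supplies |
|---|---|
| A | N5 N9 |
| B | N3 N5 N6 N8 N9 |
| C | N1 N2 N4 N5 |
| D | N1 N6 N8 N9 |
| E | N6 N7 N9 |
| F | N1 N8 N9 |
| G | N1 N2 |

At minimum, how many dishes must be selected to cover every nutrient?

B and C and E together: B ∪ C ∪ E = {N1, N2, N3, N4, N5, N6, N7, N8, N9} — every nutrient is covered.
Only B contains N3, so B is forced; the remaining 4 nutrients need at least 2 more dishes (each remaining dish adds at most 3) — so at least 3 dishes are needed, and 3 is optimal.

3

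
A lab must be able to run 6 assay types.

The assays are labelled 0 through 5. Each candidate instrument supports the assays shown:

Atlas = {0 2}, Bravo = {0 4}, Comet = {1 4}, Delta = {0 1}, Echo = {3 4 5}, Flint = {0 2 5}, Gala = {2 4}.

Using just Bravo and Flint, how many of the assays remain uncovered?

Union of Bravo, Flint = {0, 2, 4, 5}.
Not covered: 1, 3 — 2 assays.

2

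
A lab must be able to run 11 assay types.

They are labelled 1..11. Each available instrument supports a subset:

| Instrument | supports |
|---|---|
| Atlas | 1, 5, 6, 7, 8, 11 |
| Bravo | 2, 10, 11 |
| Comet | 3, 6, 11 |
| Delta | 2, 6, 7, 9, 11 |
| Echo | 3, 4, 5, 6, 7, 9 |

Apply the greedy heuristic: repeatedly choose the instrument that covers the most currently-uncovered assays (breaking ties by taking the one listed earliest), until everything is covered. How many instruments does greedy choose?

3

Greedy: pick Atlas (covers 6 new) → pick Echo (covers 3 new) → pick Bravo (covers 2 new). Total picks: 3.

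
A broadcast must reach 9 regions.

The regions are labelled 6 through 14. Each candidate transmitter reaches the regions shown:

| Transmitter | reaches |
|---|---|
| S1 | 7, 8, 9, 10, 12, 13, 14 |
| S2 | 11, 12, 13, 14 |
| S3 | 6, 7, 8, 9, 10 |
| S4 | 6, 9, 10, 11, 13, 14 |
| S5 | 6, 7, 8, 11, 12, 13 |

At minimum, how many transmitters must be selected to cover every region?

2

Take {S2, S3}. Their union is {6, 7, 8, 9, 10, 11, 12, 13, 14}, which is all 9 regions.
No single transmitter has all 9 regions (the largest, S1, has 7), so 2 is optimal.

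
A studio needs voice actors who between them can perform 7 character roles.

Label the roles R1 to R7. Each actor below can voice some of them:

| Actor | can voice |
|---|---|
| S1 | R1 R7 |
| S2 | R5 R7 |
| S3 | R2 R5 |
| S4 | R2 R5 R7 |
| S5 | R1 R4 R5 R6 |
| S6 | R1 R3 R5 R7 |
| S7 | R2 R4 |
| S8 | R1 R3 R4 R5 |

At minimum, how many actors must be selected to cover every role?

S5 and S6 and S7 together: S5 ∪ S6 ∪ S7 = {R1, R2, R3, R4, R5, R6, R7} — every role is covered.
Only S5 contains R6, so S5 is forced; the remaining 3 roles need at least 2 more actors (each remaining actor adds at most 2) — so at least 3 actors are needed, and 3 is optimal.

3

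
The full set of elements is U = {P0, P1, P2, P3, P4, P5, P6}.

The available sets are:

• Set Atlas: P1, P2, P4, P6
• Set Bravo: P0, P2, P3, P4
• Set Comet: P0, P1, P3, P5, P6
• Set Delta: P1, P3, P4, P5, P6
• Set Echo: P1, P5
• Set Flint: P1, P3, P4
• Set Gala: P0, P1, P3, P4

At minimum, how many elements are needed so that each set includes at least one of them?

2

H = {P1, P4} meets every set (each contains at least one member of H), and |H| = 2.
The sets Bravo, Echo are pairwise disjoint, so any hitting set needs a separate element for each — at least 2. Hence 2 is optimal.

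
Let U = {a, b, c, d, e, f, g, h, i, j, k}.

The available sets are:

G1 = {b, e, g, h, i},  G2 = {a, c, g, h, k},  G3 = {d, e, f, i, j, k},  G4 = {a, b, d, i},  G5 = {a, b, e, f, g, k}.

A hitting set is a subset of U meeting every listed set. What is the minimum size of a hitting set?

T = {d, g} meets every set (each contains at least one member of T), and |T| = 2.
No single point lies in every set, so at least 2 are needed and 2 is optimal.

2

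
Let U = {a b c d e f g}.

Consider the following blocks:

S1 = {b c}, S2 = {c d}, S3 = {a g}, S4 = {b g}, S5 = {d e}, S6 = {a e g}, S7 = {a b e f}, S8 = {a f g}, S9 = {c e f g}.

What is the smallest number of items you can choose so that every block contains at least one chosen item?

3

H = {b, d, g} meets every block (each contains at least one member of H), and |H| = 3.
The blocks S1, S3, S5 are pairwise disjoint, so any hitting set needs a separate item for each — at least 3. Hence 3 is optimal.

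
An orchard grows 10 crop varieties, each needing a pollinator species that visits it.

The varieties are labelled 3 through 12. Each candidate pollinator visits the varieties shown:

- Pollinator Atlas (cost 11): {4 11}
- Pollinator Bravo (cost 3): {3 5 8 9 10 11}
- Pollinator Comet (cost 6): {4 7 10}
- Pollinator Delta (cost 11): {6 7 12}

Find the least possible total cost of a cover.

Bravo, Comet, Delta together cover every variety (Bravo ∪ Comet ∪ Delta = {3, 4, 5, 6, 7, 8, 9, 10, 11, 12}); total cost 3 + 6 + 11 = 20.
No covering selection has total cost below 20.

20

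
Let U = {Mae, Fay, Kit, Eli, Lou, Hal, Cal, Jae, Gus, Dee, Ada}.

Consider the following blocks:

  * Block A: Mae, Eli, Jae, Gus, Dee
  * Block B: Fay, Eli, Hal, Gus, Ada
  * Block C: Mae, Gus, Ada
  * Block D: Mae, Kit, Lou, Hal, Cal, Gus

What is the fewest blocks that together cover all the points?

3

A, B, and D cover everything between them: the union {Mae, Fay, Kit, Eli, Lou, Hal, Cal, Jae, Gus, Dee, Ada} is all of U.
Only B contains Fay, so B is forced; the remaining 6 points need at least 2 more blocks (each remaining block adds at most 4) — so at least 3 blocks are needed, and 3 is optimal.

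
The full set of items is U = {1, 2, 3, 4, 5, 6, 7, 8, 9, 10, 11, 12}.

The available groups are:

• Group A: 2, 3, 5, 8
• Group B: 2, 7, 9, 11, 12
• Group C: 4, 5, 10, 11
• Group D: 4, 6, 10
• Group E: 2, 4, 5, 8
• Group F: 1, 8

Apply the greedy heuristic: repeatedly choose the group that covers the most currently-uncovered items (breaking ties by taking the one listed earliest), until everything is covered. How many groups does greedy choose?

Greedy: pick B (covers 5 new) → pick A (covers 3 new) → pick D (covers 3 new) → pick F (covers 1 new). Total picks: 4.

4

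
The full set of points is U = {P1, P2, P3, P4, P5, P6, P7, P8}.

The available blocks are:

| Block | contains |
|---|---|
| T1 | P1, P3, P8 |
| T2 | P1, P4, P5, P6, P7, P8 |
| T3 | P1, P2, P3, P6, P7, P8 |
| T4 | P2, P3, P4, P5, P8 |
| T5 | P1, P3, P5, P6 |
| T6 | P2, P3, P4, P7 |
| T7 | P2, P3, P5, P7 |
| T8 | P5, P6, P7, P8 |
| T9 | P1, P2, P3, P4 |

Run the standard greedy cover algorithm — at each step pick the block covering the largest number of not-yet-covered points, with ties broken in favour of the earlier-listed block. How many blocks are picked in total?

2

Greedy: pick T2 (covers 6 new) → pick T3 (covers 2 new). Total picks: 2.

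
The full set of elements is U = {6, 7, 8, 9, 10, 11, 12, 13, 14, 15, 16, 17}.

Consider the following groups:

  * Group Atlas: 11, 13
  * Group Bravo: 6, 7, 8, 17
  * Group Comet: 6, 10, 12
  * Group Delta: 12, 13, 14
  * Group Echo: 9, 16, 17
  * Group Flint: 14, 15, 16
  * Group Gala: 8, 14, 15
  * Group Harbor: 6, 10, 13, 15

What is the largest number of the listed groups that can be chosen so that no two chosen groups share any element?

Atlas, Comet, Echo, Gala are pairwise disjoint (Atlas={11,13}; Comet={6,10,12}; Echo={9,16,17}; Gala={8,14,15}).
Every remaining group overlaps one of these, and no 5 of the listed groups are pairwise disjoint, so 4 is the maximum.

4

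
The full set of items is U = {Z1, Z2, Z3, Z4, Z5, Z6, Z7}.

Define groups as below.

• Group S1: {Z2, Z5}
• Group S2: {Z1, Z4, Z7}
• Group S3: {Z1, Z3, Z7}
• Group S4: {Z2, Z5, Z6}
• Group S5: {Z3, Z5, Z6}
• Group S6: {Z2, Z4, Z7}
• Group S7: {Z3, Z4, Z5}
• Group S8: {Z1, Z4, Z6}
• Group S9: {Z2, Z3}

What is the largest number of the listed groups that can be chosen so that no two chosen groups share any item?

S5, S6 are pairwise disjoint (S5={Z3,Z5,Z6}; S6={Z2,Z4,Z7}).
Every remaining group overlaps one of these, and no 3 of the listed groups are pairwise disjoint, so 2 is the maximum.

2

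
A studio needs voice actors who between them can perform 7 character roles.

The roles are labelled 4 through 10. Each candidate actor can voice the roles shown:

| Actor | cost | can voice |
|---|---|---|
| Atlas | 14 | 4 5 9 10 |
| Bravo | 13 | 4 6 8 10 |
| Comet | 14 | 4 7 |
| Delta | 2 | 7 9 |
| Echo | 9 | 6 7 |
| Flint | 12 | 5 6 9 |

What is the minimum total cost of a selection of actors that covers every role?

27

Bravo, Delta, Flint together cover every role (Bravo ∪ Delta ∪ Flint = {4, 5, 6, 7, 8, 9, 10}); total cost 13 + 2 + 12 = 27.
No covering selection has total cost below 27.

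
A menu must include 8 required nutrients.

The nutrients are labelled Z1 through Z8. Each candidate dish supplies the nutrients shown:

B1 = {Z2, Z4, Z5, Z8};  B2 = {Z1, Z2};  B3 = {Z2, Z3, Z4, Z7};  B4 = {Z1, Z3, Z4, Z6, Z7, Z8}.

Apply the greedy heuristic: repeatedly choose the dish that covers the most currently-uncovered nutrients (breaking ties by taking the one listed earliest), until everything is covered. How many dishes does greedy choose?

Greedy: pick B4 (covers 6 new) → pick B1 (covers 2 new). Total picks: 2.

2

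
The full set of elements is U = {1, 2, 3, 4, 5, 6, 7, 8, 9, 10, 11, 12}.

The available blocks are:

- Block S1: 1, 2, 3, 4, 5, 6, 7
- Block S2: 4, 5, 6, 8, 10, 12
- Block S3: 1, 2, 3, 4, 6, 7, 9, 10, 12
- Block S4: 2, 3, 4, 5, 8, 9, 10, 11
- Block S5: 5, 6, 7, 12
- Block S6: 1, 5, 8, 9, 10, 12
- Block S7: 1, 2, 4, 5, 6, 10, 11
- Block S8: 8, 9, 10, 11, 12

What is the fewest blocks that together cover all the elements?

2

S1 and S8 together: S1 ∪ S8 = {1, 2, 3, 4, 5, 6, 7, 8, 9, 10, 11, 12} — every element is covered.
No single block has all 12 elements (the largest, S3, has 9), so 2 is optimal.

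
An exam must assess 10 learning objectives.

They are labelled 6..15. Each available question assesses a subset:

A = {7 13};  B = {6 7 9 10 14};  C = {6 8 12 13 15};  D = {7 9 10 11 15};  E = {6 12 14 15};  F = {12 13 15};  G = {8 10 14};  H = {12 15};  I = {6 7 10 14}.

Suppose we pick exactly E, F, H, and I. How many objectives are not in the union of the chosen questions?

3

Union of E, F, H, I = {6, 7, 10, 12, 13, 14, 15}.
Not covered: 8, 9, 11 — 3 objectives.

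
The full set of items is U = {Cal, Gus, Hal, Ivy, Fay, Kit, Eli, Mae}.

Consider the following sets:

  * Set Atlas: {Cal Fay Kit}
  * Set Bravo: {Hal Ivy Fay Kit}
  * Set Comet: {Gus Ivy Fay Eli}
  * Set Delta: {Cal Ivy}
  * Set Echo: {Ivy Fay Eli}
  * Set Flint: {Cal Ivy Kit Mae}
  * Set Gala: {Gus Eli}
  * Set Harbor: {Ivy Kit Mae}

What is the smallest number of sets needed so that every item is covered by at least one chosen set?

3

Bravo, Comet, and Flint cover everything between them: the union {Cal, Gus, Hal, Ivy, Fay, Kit, Eli, Mae} is all of U.
Only Bravo contains Hal, so Bravo is forced; the remaining 4 items need at least 2 more sets (each remaining set adds at most 2) — so at least 3 sets are needed, and 3 is optimal.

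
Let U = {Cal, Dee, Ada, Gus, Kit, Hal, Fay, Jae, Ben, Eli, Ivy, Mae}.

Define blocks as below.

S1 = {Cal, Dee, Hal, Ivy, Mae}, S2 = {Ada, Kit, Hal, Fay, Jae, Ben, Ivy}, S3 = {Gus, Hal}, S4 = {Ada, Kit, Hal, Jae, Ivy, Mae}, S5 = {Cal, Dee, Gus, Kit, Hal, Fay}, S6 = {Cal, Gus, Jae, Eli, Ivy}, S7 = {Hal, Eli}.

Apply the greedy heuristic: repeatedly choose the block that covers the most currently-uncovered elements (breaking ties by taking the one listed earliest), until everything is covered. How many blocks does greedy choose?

3

Greedy: pick S2 (covers 7 new) → pick S1 (covers 3 new) → pick S6 (covers 2 new). Total picks: 3.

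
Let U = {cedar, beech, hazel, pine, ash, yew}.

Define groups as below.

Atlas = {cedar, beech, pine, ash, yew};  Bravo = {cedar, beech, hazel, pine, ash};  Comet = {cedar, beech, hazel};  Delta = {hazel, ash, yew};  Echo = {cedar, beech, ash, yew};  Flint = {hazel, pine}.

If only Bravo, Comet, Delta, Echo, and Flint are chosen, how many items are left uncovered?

Union of Bravo, Comet, Delta, Echo, Flint = {cedar, beech, hazel, pine, ash, yew} — that's every item, so 0 are uncovered.

0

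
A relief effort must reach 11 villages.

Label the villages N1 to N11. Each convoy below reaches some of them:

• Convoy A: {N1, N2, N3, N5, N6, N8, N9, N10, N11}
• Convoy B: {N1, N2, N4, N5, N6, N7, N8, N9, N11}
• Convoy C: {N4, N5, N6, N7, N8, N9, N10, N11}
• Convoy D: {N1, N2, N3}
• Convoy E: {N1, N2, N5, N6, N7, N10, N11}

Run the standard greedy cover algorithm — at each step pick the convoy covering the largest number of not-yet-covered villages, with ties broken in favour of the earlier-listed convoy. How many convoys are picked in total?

Greedy: pick A (covers 9 new) → pick B (covers 2 new). Total picks: 2.

2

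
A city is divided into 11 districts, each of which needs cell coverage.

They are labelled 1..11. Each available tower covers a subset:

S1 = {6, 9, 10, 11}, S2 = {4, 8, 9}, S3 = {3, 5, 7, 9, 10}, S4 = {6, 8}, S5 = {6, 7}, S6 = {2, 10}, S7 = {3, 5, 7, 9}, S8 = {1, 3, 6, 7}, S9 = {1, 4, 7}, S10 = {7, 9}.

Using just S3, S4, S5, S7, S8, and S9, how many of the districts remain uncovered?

Union of S3, S4, S5, S7, S8, S9 = {1, 3, 4, 5, 6, 7, 8, 9, 10}.
Not covered: 2, 11 — 2 districts.

2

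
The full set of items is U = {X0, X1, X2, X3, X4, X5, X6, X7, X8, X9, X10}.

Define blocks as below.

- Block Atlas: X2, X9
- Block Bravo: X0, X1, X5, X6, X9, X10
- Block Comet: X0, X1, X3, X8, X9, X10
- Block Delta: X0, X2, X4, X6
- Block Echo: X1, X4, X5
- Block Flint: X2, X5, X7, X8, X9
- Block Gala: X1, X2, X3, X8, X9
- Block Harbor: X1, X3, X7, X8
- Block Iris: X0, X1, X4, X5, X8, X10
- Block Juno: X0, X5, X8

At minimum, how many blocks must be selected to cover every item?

Bravo, Delta, and Harbor cover everything between them: the union {X0, X1, X2, X3, X4, X5, X6, X7, X8, X9, X10} is all of U.
No 2 of the 10 blocks cover everything (all 45 combinations miss at least one item), so 3 is optimal.

3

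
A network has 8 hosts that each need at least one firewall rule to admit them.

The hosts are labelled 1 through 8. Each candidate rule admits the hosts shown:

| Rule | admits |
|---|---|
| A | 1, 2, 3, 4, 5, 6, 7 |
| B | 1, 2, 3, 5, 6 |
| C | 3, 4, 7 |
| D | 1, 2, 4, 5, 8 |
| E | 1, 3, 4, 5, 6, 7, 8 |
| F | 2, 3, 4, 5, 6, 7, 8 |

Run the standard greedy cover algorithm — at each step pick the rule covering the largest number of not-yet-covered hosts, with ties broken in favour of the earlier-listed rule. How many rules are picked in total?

2

Greedy: pick A (covers 7 new) → pick D (covers 1 new). Total picks: 2.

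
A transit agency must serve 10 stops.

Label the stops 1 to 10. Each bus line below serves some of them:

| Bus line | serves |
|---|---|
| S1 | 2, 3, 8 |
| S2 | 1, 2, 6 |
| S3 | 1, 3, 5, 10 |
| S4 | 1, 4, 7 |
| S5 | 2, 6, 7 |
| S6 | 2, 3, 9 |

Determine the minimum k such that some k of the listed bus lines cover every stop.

Take {S1, S3, S4, S5, S6}. Their union is {1, 2, 3, 4, 5, 6, 7, 8, 9, 10}, which is all 10 stops.
No 4 of the 6 bus lines cover everything (all 15 combinations miss at least one stop), so 5 is optimal.

5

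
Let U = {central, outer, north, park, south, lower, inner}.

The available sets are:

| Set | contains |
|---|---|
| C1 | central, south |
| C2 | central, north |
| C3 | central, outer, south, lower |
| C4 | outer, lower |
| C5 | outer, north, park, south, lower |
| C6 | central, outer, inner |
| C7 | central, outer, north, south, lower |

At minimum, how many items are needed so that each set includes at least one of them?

H = {central, lower} meets every set (each contains at least one member of H), and |H| = 2.
The sets C2, C4 are pairwise disjoint, so any hitting set needs a separate item for each — at least 2. Hence 2 is optimal.

2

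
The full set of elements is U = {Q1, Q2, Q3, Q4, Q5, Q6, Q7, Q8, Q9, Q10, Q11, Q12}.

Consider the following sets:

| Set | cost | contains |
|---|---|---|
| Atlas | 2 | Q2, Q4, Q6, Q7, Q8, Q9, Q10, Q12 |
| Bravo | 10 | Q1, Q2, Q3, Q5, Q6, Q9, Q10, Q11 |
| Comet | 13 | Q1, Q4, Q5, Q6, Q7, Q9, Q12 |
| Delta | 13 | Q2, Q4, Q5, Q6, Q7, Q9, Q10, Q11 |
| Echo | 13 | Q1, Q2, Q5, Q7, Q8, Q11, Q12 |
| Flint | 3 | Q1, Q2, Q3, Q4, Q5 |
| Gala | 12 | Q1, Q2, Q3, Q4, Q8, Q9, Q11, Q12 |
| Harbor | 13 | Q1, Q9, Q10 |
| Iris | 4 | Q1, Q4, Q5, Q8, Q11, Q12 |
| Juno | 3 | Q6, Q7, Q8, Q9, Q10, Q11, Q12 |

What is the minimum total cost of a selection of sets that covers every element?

Flint, Juno together cover every element (Flint ∪ Juno = {Q1, Q2, Q3, Q4, Q5, Q6, Q7, Q8, Q9, Q10, Q11, Q12}); total cost 3 + 3 = 6.
The greedy pick Atlas, Flint, Juno costs 8; no covering selection beats 6.

6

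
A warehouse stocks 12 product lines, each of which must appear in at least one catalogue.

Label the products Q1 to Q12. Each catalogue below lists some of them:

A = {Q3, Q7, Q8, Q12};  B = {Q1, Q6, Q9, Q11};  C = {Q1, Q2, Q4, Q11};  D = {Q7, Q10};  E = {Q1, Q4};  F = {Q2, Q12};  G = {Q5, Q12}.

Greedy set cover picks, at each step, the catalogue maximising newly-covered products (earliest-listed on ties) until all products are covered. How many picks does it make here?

5

Greedy: pick A (covers 4 new) → pick B (covers 4 new) → pick C (covers 2 new) → pick D (covers 1 new) → pick G (covers 1 new). Total picks: 5.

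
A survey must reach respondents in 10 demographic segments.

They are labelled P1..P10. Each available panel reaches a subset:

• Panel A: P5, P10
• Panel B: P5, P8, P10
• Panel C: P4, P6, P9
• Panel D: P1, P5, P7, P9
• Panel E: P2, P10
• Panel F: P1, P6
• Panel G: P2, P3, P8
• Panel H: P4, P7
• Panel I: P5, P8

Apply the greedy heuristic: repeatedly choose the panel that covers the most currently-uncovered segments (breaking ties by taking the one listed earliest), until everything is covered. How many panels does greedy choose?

4

Greedy: pick D (covers 4 new) → pick G (covers 3 new) → pick C (covers 2 new) → pick A (covers 1 new). Total picks: 4.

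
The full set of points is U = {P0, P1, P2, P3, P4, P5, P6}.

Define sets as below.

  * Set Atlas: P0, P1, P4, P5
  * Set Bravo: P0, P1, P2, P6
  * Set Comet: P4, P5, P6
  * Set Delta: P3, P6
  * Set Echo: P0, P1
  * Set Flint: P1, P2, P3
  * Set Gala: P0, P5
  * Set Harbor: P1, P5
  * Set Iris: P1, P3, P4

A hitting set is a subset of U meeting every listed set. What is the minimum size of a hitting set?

Take H = {P0, P1, P6}. Each listed set contains at least one of these, so H is a hitting set of size 3.
No choice of 2 points meets every set, so 3 is the minimum.

3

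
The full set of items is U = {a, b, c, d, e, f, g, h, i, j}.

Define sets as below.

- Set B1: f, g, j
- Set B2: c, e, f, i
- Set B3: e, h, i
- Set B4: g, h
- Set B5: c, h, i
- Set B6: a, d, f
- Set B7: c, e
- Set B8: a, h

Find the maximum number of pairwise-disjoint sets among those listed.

3

B1, B7, B8 are pairwise disjoint (B1={f,g,j}; B7={c,e}; B8={a,h}).
Every remaining set overlaps one of these, and no 4 of the listed sets are pairwise disjoint, so 3 is the maximum.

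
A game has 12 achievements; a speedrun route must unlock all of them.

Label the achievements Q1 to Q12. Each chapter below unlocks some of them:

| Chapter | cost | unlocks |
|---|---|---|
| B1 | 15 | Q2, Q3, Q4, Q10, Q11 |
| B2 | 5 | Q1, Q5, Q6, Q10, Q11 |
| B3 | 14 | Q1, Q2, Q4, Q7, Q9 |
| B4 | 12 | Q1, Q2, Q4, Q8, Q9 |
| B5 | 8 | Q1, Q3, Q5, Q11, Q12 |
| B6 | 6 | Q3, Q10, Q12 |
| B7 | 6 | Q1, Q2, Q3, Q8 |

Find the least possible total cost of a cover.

B2, B3, B6, B7 together cover every achievement (B2 ∪ B3 ∪ B6 ∪ B7 = {Q1, Q2, Q3, Q4, Q5, Q6, Q7, Q8, Q9, Q10, Q11, Q12}); total cost 5 + 14 + 6 + 6 = 31.
No covering selection has total cost below 31.

31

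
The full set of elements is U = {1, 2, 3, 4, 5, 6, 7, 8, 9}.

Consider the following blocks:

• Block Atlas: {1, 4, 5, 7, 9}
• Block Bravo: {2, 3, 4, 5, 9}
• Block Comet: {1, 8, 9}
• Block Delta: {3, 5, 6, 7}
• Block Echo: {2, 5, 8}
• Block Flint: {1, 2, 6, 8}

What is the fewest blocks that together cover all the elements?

Take {Bravo, Comet, Delta}. Their union is {1, 2, 3, 4, 5, 6, 7, 8, 9}, which is all 9 elements.
No 2 of the 6 blocks cover everything (all 15 combinations miss at least one element), so 3 is optimal.

3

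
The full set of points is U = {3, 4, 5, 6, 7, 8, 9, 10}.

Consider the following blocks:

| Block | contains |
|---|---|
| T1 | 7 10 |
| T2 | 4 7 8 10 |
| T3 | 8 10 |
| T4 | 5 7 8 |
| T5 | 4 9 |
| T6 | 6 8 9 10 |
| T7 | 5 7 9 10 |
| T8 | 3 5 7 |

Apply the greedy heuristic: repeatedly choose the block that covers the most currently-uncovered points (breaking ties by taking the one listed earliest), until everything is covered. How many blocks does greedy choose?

3

Greedy: pick T2 (covers 4 new) → pick T6 (covers 2 new) → pick T8 (covers 2 new). Total picks: 3.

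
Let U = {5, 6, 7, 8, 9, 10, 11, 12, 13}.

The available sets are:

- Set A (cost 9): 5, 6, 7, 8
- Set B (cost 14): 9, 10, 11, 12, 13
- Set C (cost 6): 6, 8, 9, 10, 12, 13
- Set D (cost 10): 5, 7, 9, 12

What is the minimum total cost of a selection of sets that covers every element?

23

A, B together cover every element (A ∪ B = {5, 6, 7, 8, 9, 10, 11, 12, 13}); total cost 9 + 14 = 23.
The greedy pick C, A, B costs 29; no covering selection beats 23.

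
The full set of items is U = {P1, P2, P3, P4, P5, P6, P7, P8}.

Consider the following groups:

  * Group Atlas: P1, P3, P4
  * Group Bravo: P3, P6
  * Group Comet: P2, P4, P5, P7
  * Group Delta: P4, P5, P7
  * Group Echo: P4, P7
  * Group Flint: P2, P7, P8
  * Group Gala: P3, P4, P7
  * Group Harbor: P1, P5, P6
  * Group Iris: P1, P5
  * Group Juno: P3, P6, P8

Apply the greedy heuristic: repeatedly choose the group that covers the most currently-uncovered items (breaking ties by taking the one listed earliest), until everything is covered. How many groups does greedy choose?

3

Greedy: pick Comet (covers 4 new) → pick Juno (covers 3 new) → pick Atlas (covers 1 new). Total picks: 3.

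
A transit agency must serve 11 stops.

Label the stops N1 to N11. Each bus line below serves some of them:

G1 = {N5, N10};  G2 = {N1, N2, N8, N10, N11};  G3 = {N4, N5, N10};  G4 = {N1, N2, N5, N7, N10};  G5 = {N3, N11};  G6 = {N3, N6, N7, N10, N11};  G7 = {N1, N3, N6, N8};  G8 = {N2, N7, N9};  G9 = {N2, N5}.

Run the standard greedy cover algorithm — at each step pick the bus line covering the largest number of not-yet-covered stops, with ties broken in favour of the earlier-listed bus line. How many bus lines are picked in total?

4

Greedy: pick G2 (covers 5 new) → pick G6 (covers 3 new) → pick G3 (covers 2 new) → pick G8 (covers 1 new). Total picks: 4.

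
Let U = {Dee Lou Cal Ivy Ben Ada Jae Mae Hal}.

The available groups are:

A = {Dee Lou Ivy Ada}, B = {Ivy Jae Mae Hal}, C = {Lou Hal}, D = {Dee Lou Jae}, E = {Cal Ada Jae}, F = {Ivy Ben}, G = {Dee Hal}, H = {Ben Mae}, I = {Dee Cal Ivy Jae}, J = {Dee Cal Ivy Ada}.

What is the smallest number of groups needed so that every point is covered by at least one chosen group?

B and C and H and J together: B ∪ C ∪ H ∪ J = {Dee, Lou, Cal, Ivy, Ben, Ada, Jae, Mae, Hal} — every point is covered.
No 3 of the 10 groups cover everything (all 120 combinations miss at least one point), so 4 is optimal.

4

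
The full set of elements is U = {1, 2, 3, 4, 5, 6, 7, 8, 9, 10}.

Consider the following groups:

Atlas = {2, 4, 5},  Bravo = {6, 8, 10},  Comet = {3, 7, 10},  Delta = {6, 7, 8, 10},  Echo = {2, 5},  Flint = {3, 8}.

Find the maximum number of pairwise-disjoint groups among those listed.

2

Atlas, Bravo are pairwise disjoint (Atlas={2,4,5}; Bravo={6,8,10}).
Every remaining group overlaps one of these, and no 3 of the listed groups are pairwise disjoint, so 2 is the maximum.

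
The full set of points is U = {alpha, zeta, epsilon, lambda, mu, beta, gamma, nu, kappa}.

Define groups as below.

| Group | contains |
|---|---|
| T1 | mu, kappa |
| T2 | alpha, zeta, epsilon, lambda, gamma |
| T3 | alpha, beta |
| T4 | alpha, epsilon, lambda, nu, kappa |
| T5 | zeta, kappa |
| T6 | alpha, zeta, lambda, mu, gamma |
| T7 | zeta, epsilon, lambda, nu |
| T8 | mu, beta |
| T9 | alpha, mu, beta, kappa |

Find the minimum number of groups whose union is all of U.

T4 and T6 and T9 together: T4 ∪ T6 ∪ T9 = {alpha, zeta, epsilon, lambda, mu, beta, gamma, nu, kappa} — every point is covered.
No 2 of the 9 groups cover everything (all 36 combinations miss at least one point), so 3 is optimal.

3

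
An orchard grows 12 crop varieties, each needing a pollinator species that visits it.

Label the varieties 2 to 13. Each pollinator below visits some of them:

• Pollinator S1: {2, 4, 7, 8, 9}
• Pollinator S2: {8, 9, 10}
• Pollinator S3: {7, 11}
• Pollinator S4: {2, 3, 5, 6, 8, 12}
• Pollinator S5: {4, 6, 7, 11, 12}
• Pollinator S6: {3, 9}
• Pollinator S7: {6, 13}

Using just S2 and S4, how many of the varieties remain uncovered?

Union of S2, S4 = {2, 3, 5, 6, 8, 9, 10, 12}.
Not covered: 4, 7, 11, 13 — 4 varieties.

4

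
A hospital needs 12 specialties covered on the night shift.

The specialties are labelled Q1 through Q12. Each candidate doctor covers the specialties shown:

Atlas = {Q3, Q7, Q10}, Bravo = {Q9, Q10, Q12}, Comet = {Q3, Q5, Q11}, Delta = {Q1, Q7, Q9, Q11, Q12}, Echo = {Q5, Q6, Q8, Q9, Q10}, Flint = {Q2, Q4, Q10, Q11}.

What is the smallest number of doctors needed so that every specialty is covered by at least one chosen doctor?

Atlas and Delta and Echo and Flint together: Atlas ∪ Delta ∪ Echo ∪ Flint = {Q1, Q2, Q3, Q4, Q5, Q6, Q7, Q8, Q9, Q10, Q11, Q12} — every specialty is covered.
No 3 of the 6 doctors cover everything (all 20 combinations miss at least one specialty), so 4 is optimal.

4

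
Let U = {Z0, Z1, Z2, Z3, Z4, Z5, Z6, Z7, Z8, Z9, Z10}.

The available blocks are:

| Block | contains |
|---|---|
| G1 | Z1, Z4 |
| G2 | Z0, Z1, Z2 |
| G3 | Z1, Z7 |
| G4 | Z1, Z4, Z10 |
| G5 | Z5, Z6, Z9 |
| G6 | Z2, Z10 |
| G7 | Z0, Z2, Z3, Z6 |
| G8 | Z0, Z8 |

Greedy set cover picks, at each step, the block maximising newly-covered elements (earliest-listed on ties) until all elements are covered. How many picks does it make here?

Greedy: pick G7 (covers 4 new) → pick G4 (covers 3 new) → pick G5 (covers 2 new) → pick G3 (covers 1 new) → pick G8 (covers 1 new). Total picks: 5.

5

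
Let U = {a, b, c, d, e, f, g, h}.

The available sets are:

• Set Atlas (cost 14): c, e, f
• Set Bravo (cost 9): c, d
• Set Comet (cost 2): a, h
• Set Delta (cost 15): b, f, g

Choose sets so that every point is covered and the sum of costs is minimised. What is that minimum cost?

40

Atlas, Bravo, Comet, Delta together cover every point (Atlas ∪ Bravo ∪ Comet ∪ Delta = {a, b, c, d, e, f, g, h}); total cost 14 + 9 + 2 + 15 = 40.
No covering selection has total cost below 40.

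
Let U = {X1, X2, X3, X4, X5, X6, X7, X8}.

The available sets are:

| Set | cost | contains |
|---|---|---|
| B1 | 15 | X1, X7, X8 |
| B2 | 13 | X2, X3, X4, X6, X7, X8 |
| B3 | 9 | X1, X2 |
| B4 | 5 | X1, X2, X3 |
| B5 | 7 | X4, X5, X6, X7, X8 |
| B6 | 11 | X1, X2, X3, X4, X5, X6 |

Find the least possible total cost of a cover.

B4, B5 together cover every item (B4 ∪ B5 = {X1, X2, X3, X4, X5, X6, X7, X8}); total cost 5 + 7 = 12.
No covering selection has total cost below 12.

12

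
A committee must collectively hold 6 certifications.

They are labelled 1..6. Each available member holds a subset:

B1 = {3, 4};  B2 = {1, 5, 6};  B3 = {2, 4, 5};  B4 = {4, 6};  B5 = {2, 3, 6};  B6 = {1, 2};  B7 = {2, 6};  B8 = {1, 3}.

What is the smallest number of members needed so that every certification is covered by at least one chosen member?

B3 and B7 and B8 together: B3 ∪ B7 ∪ B8 = {1, 2, 3, 4, 5, 6} — every certification is covered.
No 2 of the 8 members cover everything (all 28 combinations miss at least one certification), so 3 is optimal.

3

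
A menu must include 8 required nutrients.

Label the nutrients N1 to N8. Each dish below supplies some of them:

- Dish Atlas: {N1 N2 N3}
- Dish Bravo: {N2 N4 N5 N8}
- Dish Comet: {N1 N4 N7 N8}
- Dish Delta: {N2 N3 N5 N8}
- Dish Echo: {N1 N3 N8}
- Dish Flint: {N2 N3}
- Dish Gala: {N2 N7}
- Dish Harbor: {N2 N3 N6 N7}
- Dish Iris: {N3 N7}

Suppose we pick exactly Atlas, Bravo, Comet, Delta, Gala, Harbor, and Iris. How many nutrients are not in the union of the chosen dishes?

0

Union of Atlas, Bravo, Comet, Delta, Gala, Harbor, Iris = {N1, N2, N3, N4, N5, N6, N7, N8} — that's every nutrient, so 0 are uncovered.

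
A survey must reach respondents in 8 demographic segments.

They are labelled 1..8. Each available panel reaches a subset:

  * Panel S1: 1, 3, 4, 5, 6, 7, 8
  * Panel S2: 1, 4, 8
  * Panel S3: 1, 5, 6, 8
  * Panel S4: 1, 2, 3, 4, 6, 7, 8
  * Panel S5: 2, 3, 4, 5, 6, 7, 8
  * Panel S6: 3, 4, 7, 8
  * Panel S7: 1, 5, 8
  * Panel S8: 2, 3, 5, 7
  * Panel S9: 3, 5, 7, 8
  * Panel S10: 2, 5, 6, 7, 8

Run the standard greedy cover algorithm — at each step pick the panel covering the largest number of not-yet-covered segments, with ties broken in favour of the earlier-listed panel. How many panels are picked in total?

Greedy: pick S1 (covers 7 new) → pick S4 (covers 1 new). Total picks: 2.

2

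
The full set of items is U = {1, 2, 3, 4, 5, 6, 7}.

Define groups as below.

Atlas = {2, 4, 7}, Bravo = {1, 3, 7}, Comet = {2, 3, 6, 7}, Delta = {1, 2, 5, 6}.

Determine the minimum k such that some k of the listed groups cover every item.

3

Atlas and Bravo and Delta together: Atlas ∪ Bravo ∪ Delta = {1, 2, 3, 4, 5, 6, 7} — every item is covered.
Only Atlas contains 4, so Atlas is forced; the remaining 4 items need at least 2 more groups (each remaining group adds at most 3) — so at least 3 groups are needed, and 3 is optimal.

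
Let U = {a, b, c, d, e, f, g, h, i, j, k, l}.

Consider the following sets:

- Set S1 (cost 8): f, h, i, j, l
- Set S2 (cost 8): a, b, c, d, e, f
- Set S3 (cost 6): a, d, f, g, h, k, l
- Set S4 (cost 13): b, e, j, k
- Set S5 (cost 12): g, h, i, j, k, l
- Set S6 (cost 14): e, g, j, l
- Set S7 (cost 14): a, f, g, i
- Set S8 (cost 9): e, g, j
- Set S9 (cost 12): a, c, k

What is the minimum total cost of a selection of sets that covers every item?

20

S2, S5 together cover every item (S2 ∪ S5 = {a, b, c, d, e, f, g, h, i, j, k, l}); total cost 8 + 12 = 20.
The greedy pick S3, S2, S1 costs 22; no covering selection beats 20.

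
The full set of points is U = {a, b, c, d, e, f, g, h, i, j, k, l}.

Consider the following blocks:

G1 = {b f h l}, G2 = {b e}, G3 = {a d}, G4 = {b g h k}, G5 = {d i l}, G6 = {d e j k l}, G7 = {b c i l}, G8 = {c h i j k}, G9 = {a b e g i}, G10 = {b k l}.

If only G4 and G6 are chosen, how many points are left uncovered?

4

Union of G4, G6 = {b, d, e, g, h, j, k, l}.
Not covered: a, c, f, i — 4 points.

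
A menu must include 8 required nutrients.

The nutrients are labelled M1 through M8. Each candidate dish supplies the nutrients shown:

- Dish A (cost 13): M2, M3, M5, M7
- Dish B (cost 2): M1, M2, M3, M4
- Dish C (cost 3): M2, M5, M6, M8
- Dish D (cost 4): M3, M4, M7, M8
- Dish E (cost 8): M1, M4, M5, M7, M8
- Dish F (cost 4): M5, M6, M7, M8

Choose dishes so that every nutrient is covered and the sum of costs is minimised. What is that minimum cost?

B, F together cover every nutrient (B ∪ F = {M1, M2, M3, M4, M5, M6, M7, M8}); total cost 2 + 4 = 6.
The greedy pick B, C, D costs 9; no covering selection beats 6.

6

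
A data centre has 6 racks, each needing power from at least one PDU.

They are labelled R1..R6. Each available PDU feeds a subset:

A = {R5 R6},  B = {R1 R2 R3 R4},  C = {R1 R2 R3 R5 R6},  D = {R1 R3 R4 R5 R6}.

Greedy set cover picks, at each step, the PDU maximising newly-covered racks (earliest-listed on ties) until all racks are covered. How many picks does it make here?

2

Greedy: pick C (covers 5 new) → pick B (covers 1 new). Total picks: 2.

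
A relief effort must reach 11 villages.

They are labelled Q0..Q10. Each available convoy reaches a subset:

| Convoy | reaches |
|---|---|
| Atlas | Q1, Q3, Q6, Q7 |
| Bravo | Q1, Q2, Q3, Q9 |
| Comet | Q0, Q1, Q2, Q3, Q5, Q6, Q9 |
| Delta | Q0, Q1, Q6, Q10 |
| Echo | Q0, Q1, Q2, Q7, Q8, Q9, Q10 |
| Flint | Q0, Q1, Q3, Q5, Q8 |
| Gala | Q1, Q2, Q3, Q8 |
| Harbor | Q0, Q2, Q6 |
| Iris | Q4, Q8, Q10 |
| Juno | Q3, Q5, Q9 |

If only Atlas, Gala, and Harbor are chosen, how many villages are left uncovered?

Union of Atlas, Gala, Harbor = {Q0, Q1, Q2, Q3, Q6, Q7, Q8}.
Not covered: Q4, Q5, Q9, Q10 — 4 villages.

4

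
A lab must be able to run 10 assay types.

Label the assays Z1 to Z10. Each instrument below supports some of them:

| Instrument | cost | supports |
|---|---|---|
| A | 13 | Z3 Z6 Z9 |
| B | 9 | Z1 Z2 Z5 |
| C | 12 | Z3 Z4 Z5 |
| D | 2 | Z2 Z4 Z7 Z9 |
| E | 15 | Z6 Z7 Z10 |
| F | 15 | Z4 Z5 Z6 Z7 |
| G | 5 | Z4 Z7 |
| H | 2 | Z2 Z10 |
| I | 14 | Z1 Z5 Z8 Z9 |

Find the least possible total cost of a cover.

A, D, H, I together cover every assay (A ∪ D ∪ H ∪ I = {Z1, Z2, Z3, Z4, Z5, Z6, Z7, Z8, Z9, Z10}); total cost 13 + 2 + 2 + 14 = 31.
The greedy pick D, H, B, A, I costs 40; no covering selection beats 31.

31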